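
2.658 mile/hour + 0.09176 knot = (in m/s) 1.235. Check: 1 mile/hour = 0.44704 m/s, so 2.658 mile/hour = 2.658 * 0.44704 = 1.1882323 m/s. 1 knot = 0.51444444 m/s, so 0.09176 knot = 0.09176 * 0.51444444 = 0.047205422 m/s. Sum: 1.1882323 + 0.047205422 = 1.2354377 m/s. Result: 1.2354377 m/s ≈ 1.235 m/s (4 s.f.).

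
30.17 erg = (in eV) 1.883e+13. Check: 1 erg = 1e-07 J, so 30.17 erg = 30.17 * 1e-07 = 3.017e-06 J. 1 eV = 1.6021766e-19 J, so 3.017e-06 J = 3.017e-06 / 1.6021766e-19 = 1.8830633e+13 eV ≈ 1.883e+13 eV (4 s.f.).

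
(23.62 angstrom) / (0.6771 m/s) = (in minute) 1 angstrom = 1e-10 m, so 23.62 angstrom = 23.62 * 1e-10 = 2.362e-09 m. 0.6771 m/s is already in m/s. Combine: 2.362e-09 m / 0.6771 m/s = 3.4884064e-09 s. 1 minute = 60 s, so 3.4884064e-09 s = 3.4884064e-09 / 60 = 5.8140107e-11 minute ≈ 5.814e-11 minute (4 s.f.). Final answer: 5.814e-11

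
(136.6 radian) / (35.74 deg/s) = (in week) 0.0003621. Check: 136.6 radian = 136.6 rad. 1 deg/s = 0.017453293 rad/s, so 35.74 deg/s = 35.74 * 0.017453293 = 0.62378067 rad/s. Combine: 136.6 rad / 0.62378067 rad/s = 218.98723 s. 1 week = 604800 s, so 218.98723 s = 218.98723 / 604800 = 0.00036208205 week ≈ 0.0003621 week (4 s.f.).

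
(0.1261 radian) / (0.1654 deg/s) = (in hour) 0.01213. Check: 0.1261 radian = 0.1261 rad. 1 deg/s = 0.017453293 rad/s, so 0.1654 deg/s = 0.1654 * 0.017453293 = 0.0028867746 rad/s. Combine: 0.1261 rad / 0.0028867746 rad/s = 43.68197 s. 1 hour = 3600 s, so 43.68197 s = 43.68197 / 3600 = 0.01213388 hour ≈ 0.01213 hour (4 s.f.).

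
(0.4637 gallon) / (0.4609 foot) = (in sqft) 0.1345. Check: 1 gallon = 0.0037854118 m^3, so 0.4637 gallon = 0.4637 * 0.0037854118 = 0.0017552954 m^3. 1 foot = 0.3048 m, so 0.4609 foot = 0.4609 * 0.3048 = 0.14048232 m. Combine: 0.0017552954 m^3 / 0.14048232 m = 0.012494778 m^2. 1 sqft = 0.09290304 m^2, so 0.012494778 m^2 = 0.012494778 / 0.09290304 = 0.13449267 sqft ≈ 0.1345 sqft (4 s.f.).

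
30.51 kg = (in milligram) 1 milligram = 1e-06 kg, so 30.51 kg = 30.51 / 1e-06 = 30510000 milligram ≈ 3.051e+07 milligram (4 s.f.). Final answer: 3.051e+07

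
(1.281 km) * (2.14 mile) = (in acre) 1 km = 1000 m, so 1.281 km = 1.281 * 1000 = 1281 m. 1 mile = 1609.344 m, so 2.14 mile = 2.14 * 1609.344 = 3443.9962 m. Combine: 1281 m * 3443.9962 m = 4411759.1 m^2. 1 acre = 4046.8564 m^2, so 4411759.1 m^2 = 4411759.1 / 4046.8564 = 1090.1694 acre ≈ 1090 acre (4 s.f.). Final answer: 1090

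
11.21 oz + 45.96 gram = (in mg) 1 oz = 0.028349523 kg, so 11.21 oz = 11.21 * 0.028349523 = 0.31779815 kg. 1 gram = 0.001 kg, so 45.96 gram = 45.96 * 0.001 = 0.04596 kg. Sum: 0.31779815 + 0.04596 = 0.36375815 kg. 1 mg = 1e-06 kg, so 0.36375815 kg = 0.36375815 / 1e-06 = 363758.15 mg ≈ 3.638e+05 mg (4 s.f.). Final answer: 3.638e+05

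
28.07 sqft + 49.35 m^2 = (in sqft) 559.3. Check: 1 sqft = 0.09290304 m^2, so 28.07 sqft = 28.07 * 0.09290304 = 2.6077883 m^2. 49.35 m^2 is already in m^2. Sum: 2.6077883 + 49.35 = 51.957788 m^2. 1 sqft = 0.09290304 m^2, so 51.957788 m^2 = 51.957788 / 0.09290304 = 559.26898 sqft ≈ 559.3 sqft (4 s.f.).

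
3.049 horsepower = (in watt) 2274. Check: 1 horsepower = 745.69987 W, so 3.049 horsepower = 3.049 * 745.69987 = 2273.6389 W. 2273.6389 W = 2273.6389 watt ≈ 2274 watt (4 s.f.).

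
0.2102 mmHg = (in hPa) 1 mmHg = 133.32237 Pa, so 0.2102 mmHg = 0.2102 * 133.32237 = 28.024362 Pa. 1 hPa = 100 Pa, so 28.024362 Pa = 28.024362 / 100 = 0.28024362 hPa ≈ 0.2802 hPa (4 s.f.). Final answer: 0.2802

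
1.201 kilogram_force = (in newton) 1 kilogram_force = 9.80665 N, so 1.201 kilogram_force = 1.201 * 9.80665 = 11.777787 N. 11.777787 N = 11.777787 newton ≈ 11.78 newton (4 s.f.). Final answer: 11.78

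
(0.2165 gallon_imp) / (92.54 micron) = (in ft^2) 1 gallon_imp = 0.00454609 m^3, so 0.2165 gallon_imp = 0.2165 * 0.00454609 = 0.00098422848 m^3. 1 micron = 1e-06 m, so 92.54 micron = 92.54 * 1e-06 = 9.254e-05 m. Combine: 0.00098422848 m^3 / 9.254e-05 m = 10.635709 m^2. 1 ft^2 = 0.09290304 m^2, so 10.635709 m^2 = 10.635709 / 0.09290304 = 114.48182 ft^2 ≈ 114.5 ft^2 (4 s.f.). Final answer: 114.5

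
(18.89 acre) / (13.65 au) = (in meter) 3.744e-08. Check: 1 acre = 4046.8564 m^2, so 18.89 acre = 18.89 * 4046.8564 = 76445.118 m^2. 1 au = 1.4959787e+11 m, so 13.65 au = 13.65 * 1.4959787e+11 = 2.0420109e+12 m. Combine: 76445.118 m^2 / 2.0420109e+12 m = 3.7436194e-08 m. 3.7436194e-08 m = 3.7436194e-08 meter ≈ 3.744e-08 meter (4 s.f.).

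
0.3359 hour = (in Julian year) 1 hour = 3600 s, so 0.3359 hour = 0.3359 * 3600 = 1209.24 s. 1 Julian year = 31557600 s, so 1209.24 s = 1209.24 / 31557600 = 3.8318503e-05 Julian year ≈ 3.832e-05 Julian year (4 s.f.). Final answer: 3.832e-05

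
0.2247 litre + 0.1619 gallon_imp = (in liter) 1 litre = 0.001 m^3, so 0.2247 litre = 0.2247 * 0.001 = 0.0002247 m^3. 1 gallon_imp = 0.00454609 m^3, so 0.1619 gallon_imp = 0.1619 * 0.00454609 = 0.00073601197 m^3. Sum: 0.0002247 + 0.00073601197 = 0.00096071197 m^3. 1 liter = 0.001 m^3, so 0.00096071197 m^3 = 0.00096071197 / 0.001 = 0.96071197 liter ≈ 0.9607 liter (4 s.f.). Final answer: 0.9607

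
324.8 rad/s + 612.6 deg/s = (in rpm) 3204. Check: 324.8 rad/s is already in rad/s. 1 deg/s = 0.017453293 rad/s, so 612.6 deg/s = 612.6 * 0.017453293 = 10.691887 rad/s. Sum: 324.8 + 10.691887 = 335.49189 rad/s. 1 rpm = 0.10471976 rad/s, so 335.49189 rad/s = 335.49189 / 0.10471976 = 3203.7115 rpm ≈ 3204 rpm (4 s.f.).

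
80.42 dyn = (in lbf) 0.0001808. Check: 1 dyn = 1e-05 N, so 80.42 dyn = 80.42 * 1e-05 = 0.0008042 N. 1 lbf = 4.4482216 N, so 0.0008042 N = 0.0008042 / 4.4482216 = 0.00018079135 lbf ≈ 0.0001808 lbf (4 s.f.).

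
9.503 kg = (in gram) 1 gram = 0.001 kg, so 9.503 kg = 9.503 / 0.001 = 9503 gram. Final answer: 9503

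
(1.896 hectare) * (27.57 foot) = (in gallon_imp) 3.505e+07. Check: 1 hectare = 10000 m^2, so 1.896 hectare = 1.896 * 10000 = 18960 m^2. 1 foot = 0.3048 m, so 27.57 foot = 27.57 * 0.3048 = 8.403336 m. Combine: 18960 m^2 * 8.403336 m = 159327.25 m^3. 1 gallon_imp = 0.00454609 m^3, so 159327.25 m^3 = 159327.25 / 0.00454609 = 35047096 gallon_imp ≈ 3.505e+07 gallon_imp (4 s.f.).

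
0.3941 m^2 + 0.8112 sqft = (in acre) 0.3941 m^2 is already in m^2. 1 sqft = 0.09290304 m^2, so 0.8112 sqft = 0.8112 * 0.09290304 = 0.075362946 m^2. Sum: 0.3941 + 0.075362946 = 0.46946295 m^2. 1 acre = 4046.8564 m^2, so 0.46946295 m^2 = 0.46946295 / 4046.8564 = 0.00011600682 acre ≈ 0.000116 acre (4 s.f.). Final answer: 0.000116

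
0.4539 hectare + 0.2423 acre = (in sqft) 1 hectare = 10000 m^2, so 0.4539 hectare = 0.4539 * 10000 = 4539 m^2. 1 acre = 4046.8564 m^2, so 0.2423 acre = 0.2423 * 4046.8564 = 980.55331 m^2. Sum: 4539 + 980.55331 = 5519.5533 m^2. 1 sqft = 0.09290304 m^2, so 5519.5533 m^2 = 5519.5533 / 0.09290304 = 59411.977 sqft ≈ 5.941e+04 sqft (4 s.f.). Final answer: 5.941e+04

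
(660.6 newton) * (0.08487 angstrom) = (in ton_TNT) 660.6 newton = 660.6 N. 1 angstrom = 1e-10 m, so 0.08487 angstrom = 0.08487 * 1e-10 = 8.487e-12 m. Combine: 660.6 N * 8.487e-12 m = 5.6065122e-09 J. 1 ton_TNT = 4.184e+09 J, so 5.6065122e-09 J = 5.6065122e-09 / 4.184e+09 = 1.3399886e-18 ton_TNT ≈ 1.34e-18 ton_TNT (4 s.f.). Final answer: 1.34e-18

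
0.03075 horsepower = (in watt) 22.93. Check: 1 horsepower = 745.69987 W, so 0.03075 horsepower = 0.03075 * 745.69987 = 22.930271 W. 22.930271 W = 22.930271 watt ≈ 22.93 watt (4 s.f.).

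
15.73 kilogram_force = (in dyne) 1 kilogram_force = 9.80665 N, so 15.73 kilogram_force = 15.73 * 9.80665 = 154.2586 N. 1 dyne = 1e-05 N, so 154.2586 N = 154.2586 / 1e-05 = 15425860 dyne ≈ 1.543e+07 dyne (4 s.f.). Final answer: 1.543e+07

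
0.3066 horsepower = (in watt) 228.6. Check: 1 horsepower = 745.69987 W, so 0.3066 horsepower = 0.3066 * 745.69987 = 228.63158 W. 228.63158 W = 228.63158 watt ≈ 228.6 watt (4 s.f.).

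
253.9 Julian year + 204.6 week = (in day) 1 Julian year = 31557600 s, so 253.9 Julian year = 253.9 * 31557600 = 8.0124746e+09 s. 1 week = 604800 s, so 204.6 week = 204.6 * 604800 = 1.2374208e+08 s. Sum: 8.0124746e+09 + 1.2374208e+08 = 8.1362167e+09 s. 1 day = 86400 s, so 8.1362167e+09 s = 8.1362167e+09 / 86400 = 94169.175 day ≈ 9.417e+04 day (4 s.f.). Final answer: 9.417e+04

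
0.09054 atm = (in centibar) 1 atm = 101325 Pa, so 0.09054 atm = 0.09054 * 101325 = 9173.9655 Pa. 1 centibar = 1000 Pa, so 9173.9655 Pa = 9173.9655 / 1000 = 9.1739655 centibar ≈ 9.174 centibar (4 s.f.). Final answer: 9.174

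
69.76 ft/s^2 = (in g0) 2.168. Check: 1 ft/s^2 = 0.3048 m/s^2, so 69.76 ft/s^2 = 69.76 * 0.3048 = 21.262848 m/s^2. 1 g0 = 9.80665 m/s^2, so 21.262848 m/s^2 = 21.262848 / 9.80665 = 2.1682071 g0 ≈ 2.168 g0 (4 s.f.).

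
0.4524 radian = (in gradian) 0.4524 radian = 0.4524 rad. 1 gradian = 0.015707963 rad, so 0.4524 rad = 0.4524 / 0.015707963 = 28.800679 gradian ≈ 28.8 gradian (4 s.f.). Final answer: 28.8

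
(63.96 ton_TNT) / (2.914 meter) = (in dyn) 9.184e+15. Check: 1 ton_TNT = 4.184e+09 J, so 63.96 ton_TNT = 63.96 * 4.184e+09 = 2.6760864e+11 J. 2.914 meter = 2.914 m. Combine: 2.6760864e+11 J / 2.914 m = 9.1835498e+10 N. 1 dyn = 1e-05 N, so 9.1835498e+10 N = 9.1835498e+10 / 1e-05 = 9.1835498e+15 dyn ≈ 9.184e+15 dyn (4 s.f.).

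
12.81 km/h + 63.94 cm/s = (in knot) 1 km/h = 0.27777778 m/s, so 12.81 km/h = 12.81 * 0.27777778 = 3.5583333 m/s. 1 cm/s = 0.01 m/s, so 63.94 cm/s = 63.94 * 0.01 = 0.6394 m/s. Sum: 3.5583333 + 0.6394 = 4.1977333 m/s. 1 knot = 0.51444444 m/s, so 4.1977333 m/s = 4.1977333 / 0.51444444 = 8.1597408 knot ≈ 8.16 knot (4 s.f.). Final answer: 8.16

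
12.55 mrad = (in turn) 1 mrad = 0.001 rad, so 12.55 mrad = 12.55 * 0.001 = 0.01255 rad. 1 turn = 6.2831853 rad, so 0.01255 rad = 0.01255 / 6.2831853 = 0.0019973945 turn ≈ 0.001997 turn (4 s.f.). Final answer: 0.001997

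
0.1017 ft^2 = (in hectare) 9.448e-07. Check: 1 ft^2 = 0.09290304 m^2, so 0.1017 ft^2 = 0.1017 * 0.09290304 = 0.0094482392 m^2. 1 hectare = 10000 m^2, so 0.0094482392 m^2 = 0.0094482392 / 10000 = 9.4482392e-07 hectare ≈ 9.448e-07 hectare (4 s.f.).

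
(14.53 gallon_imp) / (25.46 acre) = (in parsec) 2.078e-23. Check: 1 gallon_imp = 0.00454609 m^3, so 14.53 gallon_imp = 14.53 * 0.00454609 = 0.066054688 m^3. 1 acre = 4046.8564 m^2, so 25.46 acre = 25.46 * 4046.8564 = 103032.96 m^2. Combine: 0.066054688 m^3 / 103032.96 m^2 = 6.4110247e-07 m. 1 parsec = 3.0856776e+16 m, so 6.4110247e-07 m = 6.4110247e-07 / 3.0856776e+16 = 2.0776716e-23 parsec ≈ 2.078e-23 parsec (4 s.f.).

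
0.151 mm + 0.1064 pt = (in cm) 1 mm = 0.001 m, so 0.151 mm = 0.151 * 0.001 = 0.000151 m. 1 pt = 0.00035277778 m, so 0.1064 pt = 0.1064 * 0.00035277778 = 3.7535556e-05 m. Sum: 0.000151 + 3.7535556e-05 = 0.00018853556 m. 1 cm = 0.01 m, so 0.00018853556 m = 0.00018853556 / 0.01 = 0.018853556 cm ≈ 0.01885 cm (4 s.f.). Final answer: 0.01885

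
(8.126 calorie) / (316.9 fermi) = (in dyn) 1.073e+19. Check: 1 calorie = 4.184 J, so 8.126 calorie = 8.126 * 4.184 = 33.999184 J. 1 fermi = 1e-15 m, so 316.9 fermi = 316.9 * 1e-15 = 3.169e-13 m. Combine: 33.999184 J / 3.169e-13 m = 1.0728679e+14 N. 1 dyn = 1e-05 N, so 1.0728679e+14 N = 1.0728679e+14 / 1e-05 = 1.0728679e+19 dyn ≈ 1.073e+19 dyn (4 s.f.).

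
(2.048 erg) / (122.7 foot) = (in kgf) 5.584e-10. Check: 1 erg = 1e-07 J, so 2.048 erg = 2.048 * 1e-07 = 2.048e-07 J. 1 foot = 0.3048 m, so 122.7 foot = 122.7 * 0.3048 = 37.39896 m. Combine: 2.048e-07 J / 37.39896 m = 5.4760881e-09 N. 1 kgf = 9.80665 N, so 5.4760881e-09 N = 5.4760881e-09 / 9.80665 = 5.5840558e-10 kgf ≈ 5.584e-10 kgf (4 s.f.).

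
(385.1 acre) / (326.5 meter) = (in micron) 4.773e+09. Check: 1 acre = 4046.8564 m^2, so 385.1 acre = 385.1 * 4046.8564 = 1558444.4 m^2. 326.5 meter = 326.5 m. Combine: 1558444.4 m^2 / 326.5 m = 4773.1835 m. 1 micron = 1e-06 m, so 4773.1835 m = 4773.1835 / 1e-06 = 4.7731835e+09 micron ≈ 4.773e+09 micron (4 s.f.).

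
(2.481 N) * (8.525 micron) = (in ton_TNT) 2.481 N is already in N. 1 micron = 1e-06 m, so 8.525 micron = 8.525 * 1e-06 = 8.525e-06 m. Combine: 2.481 N * 8.525e-06 m = 2.1150525e-05 J. 1 ton_TNT = 4.184e+09 J, so 2.1150525e-05 J = 2.1150525e-05 / 4.184e+09 = 5.0550968e-15 ton_TNT ≈ 5.055e-15 ton_TNT (4 s.f.). Final answer: 5.055e-15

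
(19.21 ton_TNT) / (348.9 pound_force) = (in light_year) 5.474e-09. Check: 1 ton_TNT = 4.184e+09 J, so 19.21 ton_TNT = 19.21 * 4.184e+09 = 8.037464e+10 J. 1 pound_force = 4.4482216 N, so 348.9 pound_force = 348.9 * 4.4482216 = 1551.9845 N. Combine: 8.037464e+10 J / 1551.9845 N = 51788300 m. 1 light_year = 9.4607305e+15 m, so 51788300 m = 51788300 / 9.4607305e+15 = 5.4740276e-09 light_year ≈ 5.474e-09 light_year (4 s.f.).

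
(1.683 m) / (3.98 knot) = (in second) 1.683 m is already in m. 1 knot = 0.51444444 m/s, so 3.98 knot = 3.98 * 0.51444444 = 2.0474889 m/s. Combine: 1.683 m / 2.0474889 m/s = 0.82198248 s. 0.82198248 s = 0.82198248 second ≈ 0.822 second (4 s.f.). Final answer: 0.822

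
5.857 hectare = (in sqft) 1 hectare = 10000 m^2, so 5.857 hectare = 5.857 * 10000 = 58570 m^2. 1 sqft = 0.09290304 m^2, so 58570 m^2 = 58570 / 0.09290304 = 630442.23 sqft ≈ 6.304e+05 sqft (4 s.f.). Final answer: 6.304e+05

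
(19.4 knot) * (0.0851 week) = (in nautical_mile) 277.4. Check: 1 knot = 0.51444444 m/s, so 19.4 knot = 19.4 * 0.51444444 = 9.9802222 m/s. 1 week = 604800 s, so 0.0851 week = 0.0851 * 604800 = 51468.48 s. Combine: 9.9802222 m/s * 51468.48 s = 513666.87 m. 1 nautical_mile = 1852 m, so 513666.87 m = 513666.87 / 1852 = 277.35792 nautical_mile ≈ 277.4 nautical_mile (4 s.f.).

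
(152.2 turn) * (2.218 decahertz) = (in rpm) 2.025e+05. Check: 1 turn = 6.2831853 rad, so 152.2 turn = 152.2 * 6.2831853 = 956.3008 rad. 1 decahertz = 10 Hz, so 2.218 decahertz = 2.218 * 10 = 22.18 Hz. Combine: 956.3008 rad * 22.18 Hz = 21210.752 rad/s. 1 rpm = 0.10471976 rad/s, so 21210.752 rad/s = 21210.752 / 0.10471976 = 202547.76 rpm ≈ 2.025e+05 rpm (4 s.f.).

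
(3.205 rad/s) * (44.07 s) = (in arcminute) 3.205 rad/s is already in rad/s. 44.07 s is already in s. Combine: 3.205 rad/s * 44.07 s = 141.24435 rad. 1 arcminute = 0.00029088821 rad, so 141.24435 rad = 141.24435 / 0.00029088821 = 485562.31 arcminute ≈ 4.856e+05 arcminute (4 s.f.). Final answer: 4.856e+05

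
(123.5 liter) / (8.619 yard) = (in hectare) 1 liter = 0.001 m^3, so 123.5 liter = 123.5 * 0.001 = 0.1235 m^3. 1 yard = 0.9144 m, so 8.619 yard = 8.619 * 0.9144 = 7.8812136 m. Combine: 0.1235 m^3 / 7.8812136 m = 0.015670175 m^2. 1 hectare = 10000 m^2, so 0.015670175 m^2 = 0.015670175 / 10000 = 1.5670175e-06 hectare ≈ 1.567e-06 hectare (4 s.f.). Final answer: 1.567e-06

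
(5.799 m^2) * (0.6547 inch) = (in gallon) 25.48. Check: 5.799 m^2 is already in m^2. 1 inch = 0.0254 m, so 0.6547 inch = 0.6547 * 0.0254 = 0.01662938 m. Combine: 5.799 m^2 * 0.01662938 m = 0.096433775 m^3. 1 gallon = 0.0037854118 m^3, so 0.096433775 m^3 = 0.096433775 / 0.0037854118 = 25.475108 gallon ≈ 25.48 gallon (4 s.f.).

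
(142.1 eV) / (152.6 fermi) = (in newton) 0.0001492. Check: 1 eV = 1.6021766e-19 J, so 142.1 eV = 142.1 * 1.6021766e-19 = 2.276693e-17 J. 1 fermi = 1e-15 m, so 152.6 fermi = 152.6 * 1e-15 = 1.526e-13 m. Combine: 2.276693e-17 J / 1.526e-13 m = 0.00014919351 N. 0.00014919351 N = 0.00014919351 newton ≈ 0.0001492 newton (4 s.f.).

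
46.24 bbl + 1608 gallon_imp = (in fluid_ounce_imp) 5.16e+05. Check: 1 bbl = 0.15898729 m^3, so 46.24 bbl = 46.24 * 0.15898729 = 7.3515725 m^3. 1 gallon_imp = 0.00454609 m^3, so 1608 gallon_imp = 1608 * 0.00454609 = 7.3101127 m^3. Sum: 7.3515725 + 7.3101127 = 14.661685 m^3. 1 fluid_ounce_imp = 2.8413063e-05 m^3, so 14.661685 m^3 = 14.661685 / 2.8413063e-05 = 516019.18 fluid_ounce_imp ≈ 5.16e+05 fluid_ounce_imp (4 s.f.).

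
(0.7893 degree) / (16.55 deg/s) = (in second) 0.04769. Check: 1 degree = 0.017453293 rad, so 0.7893 degree = 0.7893 * 0.017453293 = 0.013775884 rad. 1 deg/s = 0.017453293 rad/s, so 16.55 deg/s = 16.55 * 0.017453293 = 0.28885199 rad/s. Combine: 0.013775884 rad / 0.28885199 rad/s = 0.047691843 s. 0.047691843 s = 0.047691843 second ≈ 0.04769 second (4 s.f.).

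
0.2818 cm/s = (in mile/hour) 0.006304. Check: 1 cm/s = 0.01 m/s, so 0.2818 cm/s = 0.2818 * 0.01 = 0.002818 m/s. 1 mile/hour = 0.44704 m/s, so 0.002818 m/s = 0.002818 / 0.44704 = 0.0063036865 mile/hour ≈ 0.006304 mile/hour (4 s.f.).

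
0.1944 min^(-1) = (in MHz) 1 min^(-1) = 0.016666667 Hz, so 0.1944 min^(-1) = 0.1944 * 0.016666667 = 0.00324 Hz. 1 MHz = 1000000 Hz, so 0.00324 Hz = 0.00324 / 1000000 = 3.24e-09 MHz. Final answer: 3.24e-09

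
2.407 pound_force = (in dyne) 1 pound_force = 4.4482216 N, so 2.407 pound_force = 2.407 * 4.4482216 = 10.706869 N. 1 dyne = 1e-05 N, so 10.706869 N = 10.706869 / 1e-05 = 1070686.9 dyne ≈ 1.071e+06 dyne (4 s.f.). Final answer: 1.071e+06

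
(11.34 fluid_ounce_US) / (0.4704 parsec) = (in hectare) 1 fluid_ounce_US = 2.957353e-05 m^3, so 11.34 fluid_ounce_US = 11.34 * 2.957353e-05 = 0.00033536383 m^3. 1 parsec = 3.0856776e+16 m, so 0.4704 parsec = 0.4704 * 3.0856776e+16 = 1.4515027e+16 m. Combine: 0.00033536383 m^3 / 1.4515027e+16 m = 2.3104595e-20 m^2. 1 hectare = 10000 m^2, so 2.3104595e-20 m^2 = 2.3104595e-20 / 10000 = 2.3104595e-24 hectare ≈ 2.31e-24 hectare (4 s.f.). Final answer: 2.31e-24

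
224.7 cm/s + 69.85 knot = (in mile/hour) 85.41. Check: 1 cm/s = 0.01 m/s, so 224.7 cm/s = 224.7 * 0.01 = 2.247 m/s. 1 knot = 0.51444444 m/s, so 69.85 knot = 69.85 * 0.51444444 = 35.933944 m/s. Sum: 2.247 + 35.933944 = 38.180944 m/s. 1 mile/hour = 0.44704 m/s, so 38.180944 m/s = 38.180944 / 0.44704 = 85.40834 mile/hour ≈ 85.41 mile/hour (4 s.f.).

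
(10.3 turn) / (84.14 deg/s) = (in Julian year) 1 turn = 6.2831853 rad, so 10.3 turn = 10.3 * 6.2831853 = 64.716809 rad. 1 deg/s = 0.017453293 rad/s, so 84.14 deg/s = 84.14 * 0.017453293 = 1.46852 rad/s. Combine: 64.716809 rad / 1.46852 rad/s = 44.069408 s. 1 Julian year = 31557600 s, so 44.069408 s = 44.069408 / 31557600 = 1.3964753e-06 Julian year ≈ 1.396e-06 Julian year (4 s.f.). Final answer: 1.396e-06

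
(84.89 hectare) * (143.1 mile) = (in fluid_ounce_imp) 1 hectare = 10000 m^2, so 84.89 hectare = 84.89 * 10000 = 848900 m^2. 1 mile = 1609.344 m, so 143.1 mile = 143.1 * 1609.344 = 230297.13 m. Combine: 848900 m^2 * 230297.13 m = 1.9549923e+11 m^3. 1 fluid_ounce_imp = 2.8413063e-05 m^3, so 1.9549923e+11 m^3 = 1.9549923e+11 / 2.8413063e-05 = 6.880611e+15 fluid_ounce_imp ≈ 6.881e+15 fluid_ounce_imp (4 s.f.). Final answer: 6.881e+15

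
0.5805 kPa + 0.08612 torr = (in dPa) 5920. Check: 1 kPa = 1000 Pa, so 0.5805 kPa = 0.5805 * 1000 = 580.5 Pa. 1 torr = 133.32237 Pa, so 0.08612 torr = 0.08612 * 133.32237 = 11.481722 Pa. Sum: 580.5 + 11.481722 = 591.98172 Pa. 1 dPa = 0.1 Pa, so 591.98172 Pa = 591.98172 / 0.1 = 5919.8172 dPa ≈ 5920 dPa (4 s.f.).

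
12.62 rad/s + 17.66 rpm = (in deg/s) 12.62 rad/s is already in rad/s. 1 rpm = 0.10471976 rad/s, so 17.66 rpm = 17.66 * 0.10471976 = 1.8493509 rad/s. Sum: 12.62 + 1.8493509 = 14.469351 rad/s. 1 deg/s = 0.017453293 rad/s, so 14.469351 rad/s = 14.469351 / 0.017453293 = 829.03274 deg/s ≈ 829 deg/s (4 s.f.). Final answer: 829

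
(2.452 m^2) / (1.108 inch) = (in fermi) 2.452 m^2 is already in m^2. 1 inch = 0.0254 m, so 1.108 inch = 1.108 * 0.0254 = 0.0281432 m. Combine: 2.452 m^2 / 0.0281432 m = 87.125842 m. 1 fermi = 1e-15 m, so 87.125842 m = 87.125842 / 1e-15 = 8.7125842e+16 fermi ≈ 8.713e+16 fermi (4 s.f.). Final answer: 8.713e+16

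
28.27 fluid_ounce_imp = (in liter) 1 fluid_ounce_imp = 2.8413063e-05 m^3, so 28.27 fluid_ounce_imp = 28.27 * 2.8413063e-05 = 0.00080323728 m^3. 1 liter = 0.001 m^3, so 0.00080323728 m^3 = 0.00080323728 / 0.001 = 0.80323728 liter ≈ 0.8032 liter (4 s.f.). Final answer: 0.8032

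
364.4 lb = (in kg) 165.3. Check: 1 lb = 0.45359237 kg, so 364.4 lb = 364.4 * 0.45359237 = 165.28906 kg. Result: 165.28906 kg ≈ 165.3 kg (4 s.f.).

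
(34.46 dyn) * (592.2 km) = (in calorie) 48.77. Check: 1 dyn = 1e-05 N, so 34.46 dyn = 34.46 * 1e-05 = 0.0003446 N. 1 km = 1000 m, so 592.2 km = 592.2 * 1000 = 592200 m. Combine: 0.0003446 N * 592200 m = 204.07212 J. 1 calorie = 4.184 J, so 204.07212 J = 204.07212 / 4.184 = 48.774407 calorie ≈ 48.77 calorie (4 s.f.).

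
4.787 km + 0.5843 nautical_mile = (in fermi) 1 km = 1000 m, so 4.787 km = 4.787 * 1000 = 4787 m. 1 nautical_mile = 1852 m, so 0.5843 nautical_mile = 0.5843 * 1852 = 1082.1236 m. Sum: 4787 + 1082.1236 = 5869.1236 m. 1 fermi = 1e-15 m, so 5869.1236 m = 5869.1236 / 1e-15 = 5.8691236e+18 fermi ≈ 5.869e+18 fermi (4 s.f.). Final answer: 5.869e+18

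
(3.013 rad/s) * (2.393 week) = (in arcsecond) 8.995e+11. Check: 3.013 rad/s is already in rad/s. 1 week = 604800 s, so 2.393 week = 2.393 * 604800 = 1447286.4 s. Combine: 3.013 rad/s * 1447286.4 s = 4360673.9 rad. 1 arcsecond = 4.8481368e-06 rad, so 4360673.9 rad = 4360673.9 / 4.8481368e-06 = 8.9945356e+11 arcsecond ≈ 8.995e+11 arcsecond (4 s.f.).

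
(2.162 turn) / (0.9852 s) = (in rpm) 131.7. Check: 1 turn = 6.2831853 rad, so 2.162 turn = 2.162 * 6.2831853 = 13.584247 rad. 0.9852 s is already in s. Combine: 13.584247 rad / 0.9852 s = 13.788314 rad/s. 1 rpm = 0.10471976 rad/s, so 13.788314 rad/s = 13.788314 / 0.10471976 = 131.6687 rpm ≈ 131.7 rpm (4 s.f.).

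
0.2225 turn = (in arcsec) 2.884e+05. Check: 1 turn = 6.2831853 rad, so 0.2225 turn = 0.2225 * 6.2831853 = 1.3980087 rad. 1 arcsec = 4.8481368e-06 rad, so 1.3980087 rad = 1.3980087 / 4.8481368e-06 = 288360 arcsec ≈ 2.884e+05 arcsec (4 s.f.).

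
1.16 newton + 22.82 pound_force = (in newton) 102.7. Check: 1.16 newton = 1.16 N. 1 pound_force = 4.4482216 N, so 22.82 pound_force = 22.82 * 4.4482216 = 101.50842 N. Sum: 1.16 + 101.50842 = 102.66842 N. 102.66842 N = 102.66842 newton ≈ 102.7 newton (4 s.f.).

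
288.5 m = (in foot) 946.5. Check: 1 foot = 0.3048 m, so 288.5 m = 288.5 / 0.3048 = 946.52231 foot ≈ 946.5 foot (4 s.f.).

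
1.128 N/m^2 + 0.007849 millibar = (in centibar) 1.128 N/m^2 = 1.128 Pa. 1 millibar = 100 Pa, so 0.007849 millibar = 0.007849 * 100 = 0.7849 Pa. Sum: 1.128 + 0.7849 = 1.9129 Pa. 1 centibar = 1000 Pa, so 1.9129 Pa = 1.9129 / 1000 = 0.0019129 centibar ≈ 0.001913 centibar (4 s.f.). Final answer: 0.001913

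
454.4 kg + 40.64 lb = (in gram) 4.728e+05. Check: 454.4 kg is already in kg. 1 lb = 0.45359237 kg, so 40.64 lb = 40.64 * 0.45359237 = 18.433994 kg. Sum: 454.4 + 18.433994 = 472.83399 kg. 1 gram = 0.001 kg, so 472.83399 kg = 472.83399 / 0.001 = 472833.99 gram ≈ 4.728e+05 gram (4 s.f.).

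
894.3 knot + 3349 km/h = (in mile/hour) 1 knot = 0.51444444 m/s, so 894.3 knot = 894.3 * 0.51444444 = 460.06767 m/s. 1 km/h = 0.27777778 m/s, so 3349 km/h = 3349 * 0.27777778 = 930.27778 m/s. Sum: 460.06767 + 930.27778 = 1390.3454 m/s. 1 mile/hour = 0.44704 m/s, so 1390.3454 m/s = 1390.3454 / 0.44704 = 3110.1142 mile/hour ≈ 3110 mile/hour (4 s.f.). Final answer: 3110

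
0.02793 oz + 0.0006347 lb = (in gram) 1.08. Check: 1 oz = 0.028349523 kg, so 0.02793 oz = 0.02793 * 0.028349523 = 0.00079180218 kg. 1 lb = 0.45359237 kg, so 0.0006347 lb = 0.0006347 * 0.45359237 = 0.00028789508 kg. Sum: 0.00079180218 + 0.00028789508 = 0.0010796973 kg. 1 gram = 0.001 kg, so 0.0010796973 kg = 0.0010796973 / 0.001 = 1.0796973 gram ≈ 1.08 gram (4 s.f.).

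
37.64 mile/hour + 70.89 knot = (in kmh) 1 mile/hour = 0.44704 m/s, so 37.64 mile/hour = 37.64 * 0.44704 = 16.826586 m/s. 1 knot = 0.51444444 m/s, so 70.89 knot = 70.89 * 0.51444444 = 36.468967 m/s. Sum: 16.826586 + 36.468967 = 53.295552 m/s. 1 kmh = 0.27777778 m/s, so 53.295552 m/s = 53.295552 / 0.27777778 = 191.86399 kmh ≈ 191.9 kmh (4 s.f.). Final answer: 191.9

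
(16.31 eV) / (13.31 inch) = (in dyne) 7.73e-13. Check: 1 eV = 1.6021766e-19 J, so 16.31 eV = 16.31 * 1.6021766e-19 = 2.6131501e-18 J. 1 inch = 0.0254 m, so 13.31 inch = 13.31 * 0.0254 = 0.338074 m. Combine: 2.6131501e-18 J / 0.338074 m = 7.729521e-18 N. 1 dyne = 1e-05 N, so 7.729521e-18 N = 7.729521e-18 / 1e-05 = 7.729521e-13 dyne ≈ 7.73e-13 dyne (4 s.f.).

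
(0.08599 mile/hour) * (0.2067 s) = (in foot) 0.02607. Check: 1 mile/hour = 0.44704 m/s, so 0.08599 mile/hour = 0.08599 * 0.44704 = 0.03844097 m/s. 0.2067 s is already in s. Combine: 0.03844097 m/s * 0.2067 s = 0.0079457484 m. 1 foot = 0.3048 m, so 0.0079457484 m = 0.0079457484 / 0.3048 = 0.026068728 foot ≈ 0.02607 foot (4 s.f.).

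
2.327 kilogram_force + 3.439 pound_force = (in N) 38.12. Check: 1 kilogram_force = 9.80665 N, so 2.327 kilogram_force = 2.327 * 9.80665 = 22.820075 N. 1 pound_force = 4.4482216 N, so 3.439 pound_force = 3.439 * 4.4482216 = 15.297434 N. Sum: 22.820075 + 15.297434 = 38.117509 N. Result: 38.117509 N ≈ 38.12 N (4 s.f.).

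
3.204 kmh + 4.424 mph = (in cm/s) 1 kmh = 0.27777778 m/s, so 3.204 kmh = 3.204 * 0.27777778 = 0.89 m/s. 1 mph = 0.44704 m/s, so 4.424 mph = 4.424 * 0.44704 = 1.977705 m/s. Sum: 0.89 + 1.977705 = 2.867705 m/s. 1 cm/s = 0.01 m/s, so 2.867705 m/s = 2.867705 / 0.01 = 286.7705 cm/s ≈ 286.8 cm/s (4 s.f.). Final answer: 286.8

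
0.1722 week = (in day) 1.205. Check: 1 week = 604800 s, so 0.1722 week = 0.1722 * 604800 = 104146.56 s. 1 day = 86400 s, so 104146.56 s = 104146.56 / 86400 = 1.2054 day ≈ 1.205 day (4 s.f.).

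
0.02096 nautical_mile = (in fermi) 3.882e+16. Check: 1 nautical_mile = 1852 m, so 0.02096 nautical_mile = 0.02096 * 1852 = 38.81792 m. 1 fermi = 1e-15 m, so 38.81792 m = 38.81792 / 1e-15 = 3.881792e+16 fermi ≈ 3.882e+16 fermi (4 s.f.).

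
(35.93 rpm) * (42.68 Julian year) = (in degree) 2.904e+11. Check: 1 rpm = 0.10471976 rad/s, so 35.93 rpm = 35.93 * 0.10471976 = 3.7625808 rad/s. 1 Julian year = 31557600 s, so 42.68 Julian year = 42.68 * 31557600 = 1.3468784e+09 s. Combine: 3.7625808 rad/s * 1.3468784e+09 s = 5.0677387e+09 rad. 1 degree = 0.017453293 rad, so 5.0677387e+09 rad = 5.0677387e+09 / 0.017453293 = 2.9036004e+11 degree ≈ 2.904e+11 degree (4 s.f.).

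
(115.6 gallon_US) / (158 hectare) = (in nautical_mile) 1 gallon_US = 0.0037854118 m^3, so 115.6 gallon_US = 115.6 * 0.0037854118 = 0.4375936 m^3. 1 hectare = 10000 m^2, so 158 hectare = 158 * 10000 = 1580000 m^2. Combine: 0.4375936 m^3 / 1580000 m^2 = 2.7695798e-07 m. 1 nautical_mile = 1852 m, so 2.7695798e-07 m = 2.7695798e-07 / 1852 = 1.4954534e-10 nautical_mile ≈ 1.495e-10 nautical_mile (4 s.f.). Final answer: 1.495e-10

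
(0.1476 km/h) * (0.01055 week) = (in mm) 1 km/h = 0.27777778 m/s, so 0.1476 km/h = 0.1476 * 0.27777778 = 0.041 m/s. 1 week = 604800 s, so 0.01055 week = 0.01055 * 604800 = 6380.64 s. Combine: 0.041 m/s * 6380.64 s = 261.60624 m. 1 mm = 0.001 m, so 261.60624 m = 261.60624 / 0.001 = 261606.24 mm ≈ 2.616e+05 mm (4 s.f.). Final answer: 2.616e+05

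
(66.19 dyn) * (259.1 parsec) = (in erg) 1 dyn = 1e-05 N, so 66.19 dyn = 66.19 * 1e-05 = 0.0006619 N. 1 parsec = 3.0856776e+16 m, so 259.1 parsec = 259.1 * 3.0856776e+16 = 7.9949906e+18 m. Combine: 0.0006619 N * 7.9949906e+18 m = 5.2918843e+15 J. 1 erg = 1e-07 J, so 5.2918843e+15 J = 5.2918843e+15 / 1e-07 = 5.2918843e+22 erg ≈ 5.292e+22 erg (4 s.f.). Final answer: 5.292e+22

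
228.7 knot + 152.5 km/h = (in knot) 311. Check: 1 knot = 0.51444444 m/s, so 228.7 knot = 228.7 * 0.51444444 = 117.65344 m/s. 1 km/h = 0.27777778 m/s, so 152.5 km/h = 152.5 * 0.27777778 = 42.361111 m/s. Sum: 117.65344 + 42.361111 = 160.01456 m/s. 1 knot = 0.51444444 m/s, so 160.01456 m/s = 160.01456 / 0.51444444 = 311.04341 knot ≈ 311 knot (4 s.f.).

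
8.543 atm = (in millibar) 8656. Check: 1 atm = 101325 Pa, so 8.543 atm = 8.543 * 101325 = 865619.47 Pa. 1 millibar = 100 Pa, so 865619.47 Pa = 865619.47 / 100 = 8656.1948 millibar ≈ 8656 millibar (4 s.f.).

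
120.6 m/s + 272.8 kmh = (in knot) 381.7. Check: 120.6 m/s is already in m/s. 1 kmh = 0.27777778 m/s, so 272.8 kmh = 272.8 * 0.27777778 = 75.777778 m/s. Sum: 120.6 + 75.777778 = 196.37778 m/s. 1 knot = 0.51444444 m/s, so 196.37778 m/s = 196.37778 / 0.51444444 = 381.72786 knot ≈ 381.7 knot (4 s.f.).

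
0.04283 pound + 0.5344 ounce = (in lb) 1 pound = 0.45359237 kg, so 0.04283 pound = 0.04283 * 0.45359237 = 0.019427361 kg. 1 ounce = 0.028349523 kg, so 0.5344 ounce = 0.5344 * 0.028349523 = 0.015149985 kg. Sum: 0.019427361 + 0.015149985 = 0.034577346 kg. 1 lb = 0.45359237 kg, so 0.034577346 kg = 0.034577346 / 0.45359237 = 0.07623 lb. Final answer: 0.07623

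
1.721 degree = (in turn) 0.004781. Check: 1 degree = 0.017453293 rad, so 1.721 degree = 1.721 * 0.017453293 = 0.030037116 rad. 1 turn = 6.2831853 rad, so 0.030037116 rad = 0.030037116 / 6.2831853 = 0.0047805556 turn ≈ 0.004781 turn (4 s.f.).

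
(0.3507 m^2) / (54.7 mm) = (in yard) 7.012. Check: 0.3507 m^2 is already in m^2. 1 mm = 0.001 m, so 54.7 mm = 54.7 * 0.001 = 0.0547 m. Combine: 0.3507 m^2 / 0.0547 m = 6.4113346 m. 1 yard = 0.9144 m, so 6.4113346 m = 6.4113346 / 0.9144 = 7.0115207 yard ≈ 7.012 yard (4 s.f.).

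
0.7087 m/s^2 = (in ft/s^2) 2.325. Check: 1 ft/s^2 = 0.3048 m/s^2, so 0.7087 m/s^2 = 0.7087 / 0.3048 = 2.3251312 ft/s^2 ≈ 2.325 ft/s^2 (4 s.f.).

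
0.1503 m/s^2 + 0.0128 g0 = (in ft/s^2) 0.1503 m/s^2 is already in m/s^2. 1 g0 = 9.80665 m/s^2, so 0.0128 g0 = 0.0128 * 9.80665 = 0.12552512 m/s^2. Sum: 0.1503 + 0.12552512 = 0.27582512 m/s^2. 1 ft/s^2 = 0.3048 m/s^2, so 0.27582512 m/s^2 = 0.27582512 / 0.3048 = 0.90493806 ft/s^2 ≈ 0.9049 ft/s^2 (4 s.f.). Final answer: 0.9049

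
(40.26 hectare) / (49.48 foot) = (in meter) 2.669e+04. Check: 1 hectare = 10000 m^2, so 40.26 hectare = 40.26 * 10000 = 402600 m^2. 1 foot = 0.3048 m, so 49.48 foot = 49.48 * 0.3048 = 15.081504 m. Combine: 402600 m^2 / 15.081504 m = 26694.95 m. 26694.95 m = 26694.95 meter ≈ 2.669e+04 meter (4 s.f.).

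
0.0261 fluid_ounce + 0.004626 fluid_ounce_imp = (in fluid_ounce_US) 0.03054. Check: 1 fluid_ounce = 2.957353e-05 m^3, so 0.0261 fluid_ounce = 0.0261 * 2.957353e-05 = 7.7186912e-07 m^3. 1 fluid_ounce_imp = 2.8413063e-05 m^3, so 0.004626 fluid_ounce_imp = 0.004626 * 2.8413063e-05 = 1.3143883e-07 m^3. Sum: 7.7186912e-07 + 1.3143883e-07 = 9.0330795e-07 m^3. 1 fluid_ounce_US = 2.957353e-05 m^3, so 9.0330795e-07 m^3 = 9.0330795e-07 / 2.957353e-05 = 0.030544475 fluid_ounce_US ≈ 0.03054 fluid_ounce_US (4 s.f.).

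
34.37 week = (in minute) 3.464e+05. Check: 1 week = 604800 s, so 34.37 week = 34.37 * 604800 = 20786976 s. 1 minute = 60 s, so 20786976 s = 20786976 / 60 = 346449.6 minute ≈ 3.464e+05 minute (4 s.f.).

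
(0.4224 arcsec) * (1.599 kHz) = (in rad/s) 1 arcsec = 4.8481368e-06 rad, so 0.4224 arcsec = 0.4224 * 4.8481368e-06 = 2.047853e-06 rad. 1 kHz = 1000 Hz, so 1.599 kHz = 1.599 * 1000 = 1599 Hz. Combine: 2.047853e-06 rad * 1599 Hz = 0.0032745169 rad/s. Result: 0.0032745169 rad/s ≈ 0.003275 rad/s (4 s.f.). Final answer: 0.003275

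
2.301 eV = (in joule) 3.687e-19. Check: 1 eV = 1.6021766e-19 J, so 2.301 eV = 2.301 * 1.6021766e-19 = 3.6866084e-19 J. 3.6866084e-19 J = 3.6866084e-19 joule ≈ 3.687e-19 joule (4 s.f.).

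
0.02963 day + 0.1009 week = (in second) 1 day = 86400 s, so 0.02963 day = 0.02963 * 86400 = 2560.032 s. 1 week = 604800 s, so 0.1009 week = 0.1009 * 604800 = 61024.32 s. Sum: 2560.032 + 61024.32 = 63584.352 s. 63584.352 s = 63584.352 second ≈ 6.358e+04 second (4 s.f.). Final answer: 6.358e+04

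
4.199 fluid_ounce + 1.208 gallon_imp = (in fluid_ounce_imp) 1 fluid_ounce = 2.957353e-05 m^3, so 4.199 fluid_ounce = 4.199 * 2.957353e-05 = 0.00012417925 m^3. 1 gallon_imp = 0.00454609 m^3, so 1.208 gallon_imp = 1.208 * 0.00454609 = 0.0054916767 m^3. Sum: 0.00012417925 + 0.0054916767 = 0.005615856 m^3. 1 fluid_ounce_imp = 2.8413063e-05 m^3, so 0.005615856 m^3 = 0.005615856 / 2.8413063e-05 = 197.6505 fluid_ounce_imp ≈ 197.7 fluid_ounce_imp (4 s.f.). Final answer: 197.7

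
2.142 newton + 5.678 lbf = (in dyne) 2.142 newton = 2.142 N. 1 lbf = 4.4482216 N, so 5.678 lbf = 5.678 * 4.4482216 = 25.257002 N. Sum: 2.142 + 25.257002 = 27.399002 N. 1 dyne = 1e-05 N, so 27.399002 N = 27.399002 / 1e-05 = 2739900.2 dyne ≈ 2.74e+06 dyne (4 s.f.). Final answer: 2.74e+06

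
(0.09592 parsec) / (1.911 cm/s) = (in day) 1.793e+12. Check: 1 parsec = 3.0856776e+16 m, so 0.09592 parsec = 0.09592 * 3.0856776e+16 = 2.9597819e+15 m. 1 cm/s = 0.01 m/s, so 1.911 cm/s = 1.911 * 0.01 = 0.01911 m/s. Combine: 2.9597819e+15 m / 0.01911 m/s = 1.5488132e+17 s. 1 day = 86400 s, so 1.5488132e+17 s = 1.5488132e+17 / 86400 = 1.7926078e+12 day ≈ 1.793e+12 day (4 s.f.).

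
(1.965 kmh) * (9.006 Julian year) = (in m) 1.551e+08. Check: 1 kmh = 0.27777778 m/s, so 1.965 kmh = 1.965 * 0.27777778 = 0.54583333 m/s. 1 Julian year = 31557600 s, so 9.006 Julian year = 9.006 * 31557600 = 2.8420775e+08 s. Combine: 0.54583333 m/s * 2.8420775e+08 s = 1.5513006e+08 m. Result: 1.5513006e+08 m ≈ 1.551e+08 m (4 s.f.).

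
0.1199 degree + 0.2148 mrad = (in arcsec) 475.9. Check: 1 degree = 0.017453293 rad, so 0.1199 degree = 0.1199 * 0.017453293 = 0.0020926498 rad. 1 mrad = 0.001 rad, so 0.2148 mrad = 0.2148 * 0.001 = 0.0002148 rad. Sum: 0.0020926498 + 0.0002148 = 0.0023074498 rad. 1 arcsec = 4.8481368e-06 rad, so 0.0023074498 rad = 0.0023074498 / 4.8481368e-06 = 475.94568 arcsec ≈ 475.9 arcsec (4 s.f.).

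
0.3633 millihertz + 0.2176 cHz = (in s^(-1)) 1 millihertz = 0.001 Hz, so 0.3633 millihertz = 0.3633 * 0.001 = 0.0003633 Hz. 1 cHz = 0.01 Hz, so 0.2176 cHz = 0.2176 * 0.01 = 0.002176 Hz. Sum: 0.0003633 + 0.002176 = 0.0025393 Hz. 0.0025393 Hz = 0.0025393 s^(-1) ≈ 0.002539 s^(-1) (4 s.f.). Final answer: 0.002539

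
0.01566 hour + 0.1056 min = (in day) 1 hour = 3600 s, so 0.01566 hour = 0.01566 * 3600 = 56.376 s. 1 min = 60 s, so 0.1056 min = 0.1056 * 60 = 6.336 s. Sum: 56.376 + 6.336 = 62.712 s. 1 day = 86400 s, so 62.712 s = 62.712 / 86400 = 0.00072583333 day ≈ 0.0007258 day (4 s.f.). Final answer: 0.0007258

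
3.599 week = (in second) 1 week = 604800 s, so 3.599 week = 3.599 * 604800 = 2176675.2 s. 2176675.2 s = 2176675.2 second ≈ 2.177e+06 second (4 s.f.). Final answer: 2.177e+06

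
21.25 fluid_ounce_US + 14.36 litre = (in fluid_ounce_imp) 1 fluid_ounce_US = 2.957353e-05 m^3, so 21.25 fluid_ounce_US = 21.25 * 2.957353e-05 = 0.0006284375 m^3. 1 litre = 0.001 m^3, so 14.36 litre = 14.36 * 0.001 = 0.01436 m^3. Sum: 0.0006284375 + 0.01436 = 0.014988438 m^3. 1 fluid_ounce_imp = 2.8413063e-05 m^3, so 0.014988438 m^3 = 0.014988438 / 2.8413063e-05 = 527.51925 fluid_ounce_imp ≈ 527.5 fluid_ounce_imp (4 s.f.). Final answer: 527.5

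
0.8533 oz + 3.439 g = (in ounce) 0.9746. Check: 1 oz = 0.028349523 kg, so 0.8533 oz = 0.8533 * 0.028349523 = 0.024190648 kg. 1 g = 0.001 kg, so 3.439 g = 3.439 * 0.001 = 0.003439 kg. Sum: 0.024190648 + 0.003439 = 0.027629648 kg. 1 ounce = 0.028349523 kg, so 0.027629648 kg = 0.027629648 / 0.028349523 = 0.97460716 ounce ≈ 0.9746 ounce (4 s.f.).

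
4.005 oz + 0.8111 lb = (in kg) 0.4814. Check: 1 oz = 0.028349523 kg, so 4.005 oz = 4.005 * 0.028349523 = 0.11353984 kg. 1 lb = 0.45359237 kg, so 0.8111 lb = 0.8111 * 0.45359237 = 0.36790877 kg. Sum: 0.11353984 + 0.36790877 = 0.48144861 kg. Result: 0.48144861 kg ≈ 0.4814 kg (4 s.f.).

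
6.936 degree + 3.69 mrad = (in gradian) 7.942. Check: 1 degree = 0.017453293 rad, so 6.936 degree = 6.936 * 0.017453293 = 0.12105604 rad. 1 mrad = 0.001 rad, so 3.69 mrad = 3.69 * 0.001 = 0.00369 rad. Sum: 0.12105604 + 0.00369 = 0.12474604 rad. 1 gradian = 0.015707963 rad, so 0.12474604 rad = 0.12474604 / 0.015707963 = 7.9415794 gradian ≈ 7.942 gradian (4 s.f.).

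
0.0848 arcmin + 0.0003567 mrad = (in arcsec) 5.162. Check: 1 arcmin = 0.00029088821 rad, so 0.0848 arcmin = 0.0848 * 0.00029088821 = 2.466732e-05 rad. 1 mrad = 0.001 rad, so 0.0003567 mrad = 0.0003567 * 0.001 = 3.567e-07 rad. Sum: 2.466732e-05 + 3.567e-07 = 2.502402e-05 rad. 1 arcsec = 4.8481368e-06 rad, so 2.502402e-05 rad = 2.502402e-05 / 4.8481368e-06 = 5.1615747 arcsec ≈ 5.162 arcsec (4 s.f.).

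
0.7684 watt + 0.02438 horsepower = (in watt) 0.7684 watt = 0.7684 W. 1 horsepower = 745.69987 W, so 0.02438 horsepower = 0.02438 * 745.69987 = 18.180163 W. Sum: 0.7684 + 18.180163 = 18.948563 W. 18.948563 W = 18.948563 watt ≈ 18.95 watt (4 s.f.). Final answer: 18.95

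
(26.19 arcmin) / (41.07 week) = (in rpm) 2.929e-09. Check: 1 arcmin = 0.00029088821 rad, so 26.19 arcmin = 26.19 * 0.00029088821 = 0.0076183622 rad. 1 week = 604800 s, so 41.07 week = 41.07 * 604800 = 24839136 s. Combine: 0.0076183622 rad / 24839136 s = 3.0670802e-10 rad/s. 1 rpm = 0.10471976 rad/s, so 3.0670802e-10 rad/s = 3.0670802e-10 / 0.10471976 = 2.9288458e-09 rpm ≈ 2.929e-09 rpm (4 s.f.).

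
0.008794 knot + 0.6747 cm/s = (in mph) 1 knot = 0.51444444 m/s, so 0.008794 knot = 0.008794 * 0.51444444 = 0.0045240244 m/s. 1 cm/s = 0.01 m/s, so 0.6747 cm/s = 0.6747 * 0.01 = 0.006747 m/s. Sum: 0.0045240244 + 0.006747 = 0.011271024 m/s. 1 mph = 0.44704 m/s, so 0.011271024 m/s = 0.011271024 / 0.44704 = 0.025212564 mph ≈ 0.02521 mph (4 s.f.). Final answer: 0.02521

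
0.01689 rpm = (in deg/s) 0.1013. Check: 1 rpm = 0.10471976 rad/s, so 0.01689 rpm = 0.01689 * 0.10471976 = 0.0017687167 rad/s. 1 deg/s = 0.017453293 rad/s, so 0.0017687167 rad/s = 0.0017687167 / 0.017453293 = 0.10134 deg/s ≈ 0.1013 deg/s (4 s.f.).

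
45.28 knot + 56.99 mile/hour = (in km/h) 1 knot = 0.51444444 m/s, so 45.28 knot = 45.28 * 0.51444444 = 23.294044 m/s. 1 mile/hour = 0.44704 m/s, so 56.99 mile/hour = 56.99 * 0.44704 = 25.47681 m/s. Sum: 23.294044 + 25.47681 = 48.770854 m/s. 1 km/h = 0.27777778 m/s, so 48.770854 m/s = 48.770854 / 0.27777778 = 175.57507 km/h ≈ 175.6 km/h (4 s.f.). Final answer: 175.6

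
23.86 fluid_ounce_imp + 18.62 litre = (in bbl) 0.1214. Check: 1 fluid_ounce_imp = 2.8413063e-05 m^3, so 23.86 fluid_ounce_imp = 23.86 * 2.8413063e-05 = 0.00067793567 m^3. 1 litre = 0.001 m^3, so 18.62 litre = 18.62 * 0.001 = 0.01862 m^3. Sum: 0.00067793567 + 0.01862 = 0.019297936 m^3. 1 bbl = 0.15898729 m^3, so 0.019297936 m^3 = 0.019297936 / 0.15898729 = 0.12138036 bbl ≈ 0.1214 bbl (4 s.f.).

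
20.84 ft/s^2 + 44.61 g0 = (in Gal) 4.438e+04. Check: 1 ft/s^2 = 0.3048 m/s^2, so 20.84 ft/s^2 = 20.84 * 0.3048 = 6.352032 m/s^2. 1 g0 = 9.80665 m/s^2, so 44.61 g0 = 44.61 * 9.80665 = 437.47466 m/s^2. Sum: 6.352032 + 437.47466 = 443.82669 m/s^2. 1 Gal = 0.01 m/s^2, so 443.82669 m/s^2 = 443.82669 / 0.01 = 44382.669 Gal ≈ 4.438e+04 Gal (4 s.f.).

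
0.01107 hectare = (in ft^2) 1 hectare = 10000 m^2, so 0.01107 hectare = 0.01107 * 10000 = 110.7 m^2. 1 ft^2 = 0.09290304 m^2, so 110.7 m^2 = 110.7 / 0.09290304 = 1191.5649 ft^2 ≈ 1192 ft^2 (4 s.f.). Final answer: 1192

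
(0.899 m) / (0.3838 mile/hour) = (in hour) 0.899 m is already in m. 1 mile/hour = 0.44704 m/s, so 0.3838 mile/hour = 0.3838 * 0.44704 = 0.17157395 m/s. Combine: 0.899 m / 0.17157395 m/s = 5.2397231 s. 1 hour = 3600 s, so 5.2397231 s = 5.2397231 / 3600 = 0.0014554786 hour ≈ 0.001455 hour (4 s.f.). Final answer: 0.001455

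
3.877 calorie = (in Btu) 1 calorie = 4.184 J, so 3.877 calorie = 3.877 * 4.184 = 16.221368 J. 1 Btu = 1055.0559 J, so 16.221368 J = 16.221368 / 1055.0559 = 0.01537489 Btu ≈ 0.01537 Btu (4 s.f.). Final answer: 0.01537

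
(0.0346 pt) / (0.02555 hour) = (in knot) 2.58e-07. Check: 1 pt = 0.00035277778 m, so 0.0346 pt = 0.0346 * 0.00035277778 = 1.2206111e-05 m. 1 hour = 3600 s, so 0.02555 hour = 0.02555 * 3600 = 91.98 s. Combine: 1.2206111e-05 m / 91.98 s = 1.3270397e-07 m/s. 1 knot = 0.51444444 m/s, so 1.3270397e-07 m/s = 1.3270397e-07 / 0.51444444 = 2.5795588e-07 knot ≈ 2.58e-07 knot (4 s.f.).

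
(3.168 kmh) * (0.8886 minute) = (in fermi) 1 kmh = 0.27777778 m/s, so 3.168 kmh = 3.168 * 0.27777778 = 0.88 m/s. 1 minute = 60 s, so 0.8886 minute = 0.8886 * 60 = 53.316 s. Combine: 0.88 m/s * 53.316 s = 46.91808 m. 1 fermi = 1e-15 m, so 46.91808 m = 46.91808 / 1e-15 = 4.691808e+16 fermi ≈ 4.692e+16 fermi (4 s.f.). Final answer: 4.692e+16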